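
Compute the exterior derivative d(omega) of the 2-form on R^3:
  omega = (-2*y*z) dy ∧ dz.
d(omega) = 0

For a 2-form omega = sum_{i<j} g_{ij} dx_i ∧ dx_j, the exterior derivative is
  d(omega) = sum_{i<j} d(g_{ij}) ∧ dx_i ∧ dx_j = sum_{i<j, k} (∂g_{ij}/∂x_k) dx_k ∧ dx_i ∧ dx_j.
Expand each term, using dx_k ∧ dx_i ∧ dx_j = sgn(permutation) dx_{(a)} ∧ dx_{(b)} ∧ dx_{(c)} with (a < b < c) sorted:

Collecting like 3-forms: d(omega) = 0.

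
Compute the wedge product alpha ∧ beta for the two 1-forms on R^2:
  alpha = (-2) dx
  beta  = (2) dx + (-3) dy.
alpha ∧ beta = (6) dx ∧ dy

Distribute the wedge, using dx_i ∧ dx_j = -dx_j ∧ dx_i and dx_i ∧ dx_i = 0. For each pair (i, j) with i < j, the coefficient of dx_i ∧ dx_j in alpha ∧ beta is (alpha_i * beta_j - alpha_j * beta_i). Collecting: alpha ∧ beta = (6) dx ∧ dy.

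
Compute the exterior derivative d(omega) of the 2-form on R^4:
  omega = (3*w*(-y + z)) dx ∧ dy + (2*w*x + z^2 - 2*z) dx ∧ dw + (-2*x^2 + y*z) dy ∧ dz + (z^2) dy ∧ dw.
d(omega) = (3*w - 4*x) dx ∧ dy ∧ dz + (-3*y + 3*z) dx ∧ dy ∧ dw + (2 - 2*z) dx ∧ dz ∧ dw + (-2*z) dy ∧ dz ∧ dw

For a 2-form omega = sum_{i<j} g_{ij} dx_i ∧ dx_j, the exterior derivative is
  d(omega) = sum_{i<j} d(g_{ij}) ∧ dx_i ∧ dx_j = sum_{i<j, k} (∂g_{ij}/∂x_k) dx_k ∧ dx_i ∧ dx_j.
Expand each term, using dx_k ∧ dx_i ∧ dx_j = sgn(permutation) dx_{(a)} ∧ dx_{(b)} ∧ dx_{(c)} with (a < b < c) sorted:
  d(3*w*(-y + z)) includes (∂/∂z)(3*w*(-y + z)) dz = (3*w) dz, which multiplied by dx ∧ dy gives (3*w) dx ∧ dy ∧ dz
  d(3*w*(-y + z)) includes (∂/∂w)(3*w*(-y + z)) dw = (-3*y + 3*z) dw, which multiplied by dx ∧ dy gives (-3*y + 3*z) dx ∧ dy ∧ dw
  d(2*w*x + z^2 - 2*z) includes (∂/∂z)(2*w*x + z^2 - 2*z) dz = (2*z - 2) dz, which multiplied by dx ∧ dw gives (2 - 2*z) dx ∧ dz ∧ dw
  d(-2*x^2 + y*z) includes (∂/∂x)(-2*x^2 + y*z) dx = (-4*x) dx, which multiplied by dy ∧ dz gives (-4*x) dx ∧ dy ∧ dz
  d(z^2) includes (∂/∂z)(z^2) dz = (2*z) dz, which multiplied by dy ∧ dw gives (-2*z) dy ∧ dz ∧ dw
Collecting like 3-forms: d(omega) = (3*w - 4*x) dx ∧ dy ∧ dz + (-3*y + 3*z) dx ∧ dy ∧ dw + (2 - 2*z) dx ∧ dz ∧ dw + (-2*z) dy ∧ dz ∧ dw.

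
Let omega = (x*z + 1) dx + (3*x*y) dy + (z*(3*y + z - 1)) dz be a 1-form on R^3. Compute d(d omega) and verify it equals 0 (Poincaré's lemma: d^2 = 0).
d(d omega) = 0

Step 1: d omega = sum_{i<j} (∂f_j/∂x_i - ∂f_i/∂x_j) dx_i ∧ dx_j:
  coeff of dx ∧ dy: 3*y
  coeff of dx ∧ dz: -x
  coeff of dy ∧ dz: 3*z
Step 2: Apply d again to each 2-form coefficient. The only possible 3-form in R^3 is dx ∧ dy ∧ dz, with coefficient
  ∂(coeff of dy∧dz)/∂x - ∂(coeff of dx∧dz)/∂y + ∂(coeff of dx∧dy)/∂z
  = ∂/∂x (3*z) - ∂/∂y (-x) + ∂/∂z (3*y).
Each of these terms simplifies to sums of mixed partials that cancel in pairs. The result is 0 (by equality of mixed partials for smooth functions — Schwarz / Clairaut).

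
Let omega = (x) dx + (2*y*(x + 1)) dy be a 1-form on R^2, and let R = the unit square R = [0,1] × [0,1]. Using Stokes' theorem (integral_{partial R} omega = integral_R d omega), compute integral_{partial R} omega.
integral_(partial R) omega = 1

Stokes: integral_partial_R omega = integral_R d omega with d omega = (∂Q/∂x - ∂P/∂y) dx ∧ dy.
  ∂Q/∂x = 2*y
  ∂P/∂y = 0
  integrand = ∂Q/∂x - ∂P/∂y = 2*y.
Integrating over R: integral_0^1 integral_0^1 (2*y) dx dy = 1.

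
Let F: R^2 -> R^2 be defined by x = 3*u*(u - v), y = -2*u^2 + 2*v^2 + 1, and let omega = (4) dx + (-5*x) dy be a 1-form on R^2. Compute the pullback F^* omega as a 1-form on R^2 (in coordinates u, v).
F^* omega = (60*u^3 - 60*u^2*v + 24*u - 12*v) du + (12*u*(-5*u*v + 5*v^2 - 1)) dv

Using F^*(f dg) = (f ∘ F) d(g ∘ F), substitute each coordinate x_i by F_i(u, v) in f_i, and replace dx_i by d F_i = (∂F_i/∂u) du + (∂F_i/∂v) dv.
  For the x component: f_1(F) = 4; d F_1 = (6*u - 3*v) du + (-3*u) dv
  For the y component: f_2(F) = 15*u*(-u + v); d F_2 = (-4*u) du + (4*v) dv
Combining and collecting du, dv coefficients:
  coeff of du: 60*u^3 - 60*u^2*v + 24*u - 12*v
  coeff of dv: 12*u*(-5*u*v + 5*v^2 - 1)
F^* omega = (60*u^3 - 60*u^2*v + 24*u - 12*v) du + (12*u*(-5*u*v + 5*v^2 - 1)) dv.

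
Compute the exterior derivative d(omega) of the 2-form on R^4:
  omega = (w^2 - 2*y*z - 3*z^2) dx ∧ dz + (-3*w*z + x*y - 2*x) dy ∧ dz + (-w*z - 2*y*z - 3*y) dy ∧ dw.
d(omega) = (y + 2*z - 2) dx ∧ dy ∧ dz + (2*w) dx ∧ dz ∧ dw + (w + 2*y - 3*z) dy ∧ dz ∧ dw

For a 2-form omega = sum_{i<j} g_{ij} dx_i ∧ dx_j, the exterior derivative is
  d(omega) = sum_{i<j} d(g_{ij}) ∧ dx_i ∧ dx_j = sum_{i<j, k} (∂g_{ij}/∂x_k) dx_k ∧ dx_i ∧ dx_j.
Expand each term, using dx_k ∧ dx_i ∧ dx_j = sgn(permutation) dx_{(a)} ∧ dx_{(b)} ∧ dx_{(c)} with (a < b < c) sorted:
  d(w^2 - 2*y*z - 3*z^2) includes (∂/∂y)(w^2 - 2*y*z - 3*z^2) dy = (-2*z) dy, which multiplied by dx ∧ dz gives (2*z) dx ∧ dy ∧ dz
  d(w^2 - 2*y*z - 3*z^2) includes (∂/∂w)(w^2 - 2*y*z - 3*z^2) dw = (2*w) dw, which multiplied by dx ∧ dz gives (2*w) dx ∧ dz ∧ dw
  d(-3*w*z + x*y - 2*x) includes (∂/∂x)(-3*w*z + x*y - 2*x) dx = (y - 2) dx, which multiplied by dy ∧ dz gives (y - 2) dx ∧ dy ∧ dz
  d(-3*w*z + x*y - 2*x) includes (∂/∂w)(-3*w*z + x*y - 2*x) dw = (-3*z) dw, which multiplied by dy ∧ dz gives (-3*z) dy ∧ dz ∧ dw
  d(-w*z - 2*y*z - 3*y) includes (∂/∂z)(-w*z - 2*y*z - 3*y) dz = (-w - 2*y) dz, which multiplied by dy ∧ dw gives (w + 2*y) dy ∧ dz ∧ dw
Collecting like 3-forms: d(omega) = (y + 2*z - 2) dx ∧ dy ∧ dz + (2*w) dx ∧ dz ∧ dw + (w + 2*y - 3*z) dy ∧ dz ∧ dw.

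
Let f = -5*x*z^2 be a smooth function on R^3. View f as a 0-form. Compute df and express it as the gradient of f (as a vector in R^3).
df = (-5*z^2) dx + (0) dy + (-10*x*z) dz; grad f = (-5*z^2, 0, -10*x*z)

For a 0-form f, d f = (∂f/∂x) dx + (∂f/∂y) dy + (∂f/∂z) dz. The components of the vector representation are exactly the entries of grad f in Cartesian coordinates:
  ∂f/∂x = -5*z^2
  ∂f/∂y = 0
  ∂f/∂z = -10*x*z.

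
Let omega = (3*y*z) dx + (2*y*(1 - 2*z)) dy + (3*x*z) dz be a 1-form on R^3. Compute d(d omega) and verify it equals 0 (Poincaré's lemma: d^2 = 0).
d(d omega) = 0

Step 1: d omega = sum_{i<j} (∂f_j/∂x_i - ∂f_i/∂x_j) dx_i ∧ dx_j:
  coeff of dx ∧ dy: -3*z
  coeff of dx ∧ dz: -3*y + 3*z
  coeff of dy ∧ dz: 4*y
Step 2: Apply d again to each 2-form coefficient. The only possible 3-form in R^3 is dx ∧ dy ∧ dz, with coefficient
  ∂(coeff of dy∧dz)/∂x - ∂(coeff of dx∧dz)/∂y + ∂(coeff of dx∧dy)/∂z
  = ∂/∂x (4*y) - ∂/∂y (-3*y + 3*z) + ∂/∂z (-3*z).
Each of these terms simplifies to sums of mixed partials that cancel in pairs. The result is 0 (by equality of mixed partials for smooth functions — Schwarz / Clairaut).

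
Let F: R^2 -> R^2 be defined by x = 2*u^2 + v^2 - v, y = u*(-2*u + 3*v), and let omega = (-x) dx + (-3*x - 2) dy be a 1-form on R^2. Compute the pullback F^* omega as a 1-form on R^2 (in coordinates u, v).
F^* omega = (16*u^3 - 18*u^2*v + 8*u*v^2 - 8*u*v + 8*u - 9*v^3 + 9*v^2 - 6*v) du + (-18*u^3 - 4*u^2*v + 2*u^2 - 9*u*v^2 + 9*u*v - 6*u - 2*v^3 + 3*v^2 - v) dv

Using F^*(f dg) = (f ∘ F) d(g ∘ F), substitute each coordinate x_i by F_i(u, v) in f_i, and replace dx_i by d F_i = (∂F_i/∂u) du + (∂F_i/∂v) dv.
  For the x component: f_1(F) = -2*u^2 - v^2 + v; d F_1 = (4*u) du + (2*v - 1) dv
  For the y component: f_2(F) = -6*u^2 - 3*v^2 + 3*v - 2; d F_2 = (-4*u + 3*v) du + (3*u) dv
Combining and collecting du, dv coefficients:
  coeff of du: 16*u^3 - 18*u^2*v + 8*u*v^2 - 8*u*v + 8*u - 9*v^3 + 9*v^2 - 6*v
  coeff of dv: -18*u^3 - 4*u^2*v + 2*u^2 - 9*u*v^2 + 9*u*v - 6*u - 2*v^3 + 3*v^2 - v
F^* omega = (16*u^3 - 18*u^2*v + 8*u*v^2 - 8*u*v + 8*u - 9*v^3 + 9*v^2 - 6*v) du + (-18*u^3 - 4*u^2*v + 2*u^2 - 9*u*v^2 + 9*u*v - 6*u - 2*v^3 + 3*v^2 - v) dv.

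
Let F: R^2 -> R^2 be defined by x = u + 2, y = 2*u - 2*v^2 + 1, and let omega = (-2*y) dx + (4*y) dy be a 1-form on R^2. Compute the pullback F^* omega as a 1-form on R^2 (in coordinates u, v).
F^* omega = (12*u - 12*v^2 + 6) du + (16*v*(-2*u + 2*v^2 - 1)) dv

Using F^*(f dg) = (f ∘ F) d(g ∘ F), substitute each coordinate x_i by F_i(u, v) in f_i, and replace dx_i by d F_i = (∂F_i/∂u) du + (∂F_i/∂v) dv.
  For the x component: f_1(F) = -4*u + 4*v^2 - 2; d F_1 = (1) du + (0) dv
  For the y component: f_2(F) = 8*u - 8*v^2 + 4; d F_2 = (2) du + (-4*v) dv
Combining and collecting du, dv coefficients:
  coeff of du: 12*u - 12*v^2 + 6
  coeff of dv: 16*v*(-2*u + 2*v^2 - 1)
F^* omega = (12*u - 12*v^2 + 6) du + (16*v*(-2*u + 2*v^2 - 1)) dv.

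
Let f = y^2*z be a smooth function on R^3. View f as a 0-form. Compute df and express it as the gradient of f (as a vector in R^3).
df = (0) dx + (2*y*z) dy + (y^2) dz; grad f = (0, 2*y*z, y^2)

For a 0-form f, d f = (∂f/∂x) dx + (∂f/∂y) dy + (∂f/∂z) dz. The components of the vector representation are exactly the entries of grad f in Cartesian coordinates:
  ∂f/∂x = 0
  ∂f/∂y = 2*y*z
  ∂f/∂z = y^2.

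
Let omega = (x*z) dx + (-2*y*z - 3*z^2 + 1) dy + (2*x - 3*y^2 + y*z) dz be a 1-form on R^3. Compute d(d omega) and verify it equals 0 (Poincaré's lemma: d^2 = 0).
d(d omega) = 0

Step 1: d omega = sum_{i<j} (∂f_j/∂x_i - ∂f_i/∂x_j) dx_i ∧ dx_j:
  coeff of dx ∧ dy: 0
  coeff of dx ∧ dz: 2 - x
  coeff of dy ∧ dz: -4*y + 7*z
Step 2: Apply d again to each 2-form coefficient. The only possible 3-form in R^3 is dx ∧ dy ∧ dz, with coefficient
  ∂(coeff of dy∧dz)/∂x - ∂(coeff of dx∧dz)/∂y + ∂(coeff of dx∧dy)/∂z
  = ∂/∂x (-4*y + 7*z) - ∂/∂y (2 - x) + ∂/∂z (0).
Each of these terms simplifies to sums of mixed partials that cancel in pairs. The result is 0 (by equality of mixed partials for smooth functions — Schwarz / Clairaut).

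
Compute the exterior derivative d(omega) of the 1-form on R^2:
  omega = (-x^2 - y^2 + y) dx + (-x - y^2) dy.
d(omega) = (2*y - 2) dx ∧ dy

For a 1-form omega = sum_i f_i dx_i, the exterior derivative is
  d(omega) = sum_{i < j} (∂f_j/∂x_i - ∂f_i/∂x_j) dx_i ∧ dx_j.
  coefficient of dx ∧ dy: ∂f_2/∂x - ∂f_1/∂y = ∂(-x - y^2)/∂x - ∂(-x^2 - y^2 + y)/∂y = 2*y - 2
Assembling: d(omega) = (2*y - 2) dx ∧ dy.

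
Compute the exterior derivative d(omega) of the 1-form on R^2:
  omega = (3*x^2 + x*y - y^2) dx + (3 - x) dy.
d(omega) = (-x + 2*y - 1) dx ∧ dy

For a 1-form omega = sum_i f_i dx_i, the exterior derivative is
  d(omega) = sum_{i < j} (∂f_j/∂x_i - ∂f_i/∂x_j) dx_i ∧ dx_j.
  coefficient of dx ∧ dy: ∂f_2/∂x - ∂f_1/∂y = ∂(3 - x)/∂x - ∂(3*x^2 + x*y - y^2)/∂y = -x + 2*y - 1
Assembling: d(omega) = (-x + 2*y - 1) dx ∧ dy.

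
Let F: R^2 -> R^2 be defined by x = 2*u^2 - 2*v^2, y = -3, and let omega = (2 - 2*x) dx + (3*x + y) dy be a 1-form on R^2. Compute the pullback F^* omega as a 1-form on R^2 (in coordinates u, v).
F^* omega = (8*u*(-2*u^2 + 2*v^2 + 1)) du + (8*v*(2*u^2 - 2*v^2 - 1)) dv

Using F^*(f dg) = (f ∘ F) d(g ∘ F), substitute each coordinate x_i by F_i(u, v) in f_i, and replace dx_i by d F_i = (∂F_i/∂u) du + (∂F_i/∂v) dv.
  For the x component: f_1(F) = -4*u^2 + 4*v^2 + 2; d F_1 = (4*u) du + (-4*v) dv
  For the y component: f_2(F) = 6*u^2 - 6*v^2 - 3; d F_2 = (0) du + (0) dv
Combining and collecting du, dv coefficients:
  coeff of du: 8*u*(-2*u^2 + 2*v^2 + 1)
  coeff of dv: 8*v*(2*u^2 - 2*v^2 - 1)
F^* omega = (8*u*(-2*u^2 + 2*v^2 + 1)) du + (8*v*(2*u^2 - 2*v^2 - 1)) dv.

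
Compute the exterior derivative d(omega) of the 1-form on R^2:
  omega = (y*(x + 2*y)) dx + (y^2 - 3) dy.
d(omega) = (-x - 4*y) dx ∧ dy

For a 1-form omega = sum_i f_i dx_i, the exterior derivative is
  d(omega) = sum_{i < j} (∂f_j/∂x_i - ∂f_i/∂x_j) dx_i ∧ dx_j.
  coefficient of dx ∧ dy: ∂f_2/∂x - ∂f_1/∂y = ∂(y^2 - 3)/∂x - ∂(y*(x + 2*y))/∂y = -x - 4*y
Assembling: d(omega) = (-x - 4*y) dx ∧ dy.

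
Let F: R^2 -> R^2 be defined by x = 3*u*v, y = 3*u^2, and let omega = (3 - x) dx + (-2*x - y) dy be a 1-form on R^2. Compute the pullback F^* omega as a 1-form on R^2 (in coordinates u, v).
F^* omega = (-18*u^3 - 36*u^2*v - 9*u*v^2 + 9*v) du + (9*u*(-u*v + 1)) dv

Using F^*(f dg) = (f ∘ F) d(g ∘ F), substitute each coordinate x_i by F_i(u, v) in f_i, and replace dx_i by d F_i = (∂F_i/∂u) du + (∂F_i/∂v) dv.
  For the x component: f_1(F) = -3*u*v + 3; d F_1 = (3*v) du + (3*u) dv
  For the y component: f_2(F) = 3*u*(-u - 2*v); d F_2 = (6*u) du + (0) dv
Combining and collecting du, dv coefficients:
  coeff of du: -18*u^3 - 36*u^2*v - 9*u*v^2 + 9*v
  coeff of dv: 9*u*(-u*v + 1)
F^* omega = (-18*u^3 - 36*u^2*v - 9*u*v^2 + 9*v) du + (9*u*(-u*v + 1)) dv.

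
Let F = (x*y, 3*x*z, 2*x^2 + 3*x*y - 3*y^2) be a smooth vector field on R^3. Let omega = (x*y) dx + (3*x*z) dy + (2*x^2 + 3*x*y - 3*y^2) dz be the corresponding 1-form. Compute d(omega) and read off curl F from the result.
d(omega) = (-6*y) dy ∧ dz + (-4*x - 3*y) dz ∧ dx + (-x + 3*z) dx ∧ dy; curl F = (-6*y, -4*x - 3*y, -x + 3*z)

d omega = sum_{i<j} (∂f_j/∂x_i - ∂f_i/∂x_j) dx_i ∧ dx_j. Under the identification (dy ∧ dz, dz ∧ dx, dx ∧ dy) ↔ (e_x, e_y, e_z), the coefficients are exactly the components of curl F. Compute:
  ∂R/∂y - ∂Q/∂z = (3*x - 6*y) - (3*x) = -6*y
  ∂P/∂z - ∂R/∂x = (0) - (4*x + 3*y) = -4*x - 3*y
  ∂Q/∂x - ∂P/∂y = (3*z) - (x) = -x + 3*z.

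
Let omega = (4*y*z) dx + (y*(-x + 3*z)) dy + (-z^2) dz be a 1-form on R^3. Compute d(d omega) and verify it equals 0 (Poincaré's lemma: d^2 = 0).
d(d omega) = 0

Step 1: d omega = sum_{i<j} (∂f_j/∂x_i - ∂f_i/∂x_j) dx_i ∧ dx_j:
  coeff of dx ∧ dy: -y - 4*z
  coeff of dx ∧ dz: -4*y
  coeff of dy ∧ dz: -3*y
Step 2: Apply d again to each 2-form coefficient. The only possible 3-form in R^3 is dx ∧ dy ∧ dz, with coefficient
  ∂(coeff of dy∧dz)/∂x - ∂(coeff of dx∧dz)/∂y + ∂(coeff of dx∧dy)/∂z
  = ∂/∂x (-3*y) - ∂/∂y (-4*y) + ∂/∂z (-y - 4*z).
Each of these terms simplifies to sums of mixed partials that cancel in pairs. The result is 0 (by equality of mixed partials for smooth functions — Schwarz / Clairaut).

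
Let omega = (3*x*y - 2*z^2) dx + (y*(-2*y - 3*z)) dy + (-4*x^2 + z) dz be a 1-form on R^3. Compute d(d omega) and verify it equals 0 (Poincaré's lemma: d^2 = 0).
d(d omega) = 0

Step 1: d omega = sum_{i<j} (∂f_j/∂x_i - ∂f_i/∂x_j) dx_i ∧ dx_j:
  coeff of dx ∧ dy: -3*x
  coeff of dx ∧ dz: -8*x + 4*z
  coeff of dy ∧ dz: 3*y
Step 2: Apply d again to each 2-form coefficient. The only possible 3-form in R^3 is dx ∧ dy ∧ dz, with coefficient
  ∂(coeff of dy∧dz)/∂x - ∂(coeff of dx∧dz)/∂y + ∂(coeff of dx∧dy)/∂z
  = ∂/∂x (3*y) - ∂/∂y (-8*x + 4*z) + ∂/∂z (-3*x).
Each of these terms simplifies to sums of mixed partials that cancel in pairs. The result is 0 (by equality of mixed partials for smooth functions — Schwarz / Clairaut).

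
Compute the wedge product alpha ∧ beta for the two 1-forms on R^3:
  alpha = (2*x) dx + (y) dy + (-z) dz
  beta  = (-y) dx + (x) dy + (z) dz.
alpha ∧ beta = (2*x^2 + y^2) dx ∧ dy + (z*(2*x - y)) dx ∧ dz + (z*(x + y)) dy ∧ dz

Distribute the wedge, using dx_i ∧ dx_j = -dx_j ∧ dx_i and dx_i ∧ dx_i = 0. For each pair (i, j) with i < j, the coefficient of dx_i ∧ dx_j in alpha ∧ beta is (alpha_i * beta_j - alpha_j * beta_i). Collecting: alpha ∧ beta = (2*x^2 + y^2) dx ∧ dy + (z*(2*x - y)) dx ∧ dz + (z*(x + y)) dy ∧ dz.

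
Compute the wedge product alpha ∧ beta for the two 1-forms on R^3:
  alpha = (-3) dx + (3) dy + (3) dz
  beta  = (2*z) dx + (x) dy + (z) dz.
alpha ∧ beta = (-3*x - 6*z) dx ∧ dy + (-9*z) dx ∧ dz + (-3*x + 3*z) dy ∧ dz

Distribute the wedge, using dx_i ∧ dx_j = -dx_j ∧ dx_i and dx_i ∧ dx_i = 0. For each pair (i, j) with i < j, the coefficient of dx_i ∧ dx_j in alpha ∧ beta is (alpha_i * beta_j - alpha_j * beta_i). Collecting: alpha ∧ beta = (-3*x - 6*z) dx ∧ dy + (-9*z) dx ∧ dz + (-3*x + 3*z) dy ∧ dz.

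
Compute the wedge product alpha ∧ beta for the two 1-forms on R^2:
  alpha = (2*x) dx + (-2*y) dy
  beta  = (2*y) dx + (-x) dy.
alpha ∧ beta = (-2*x^2 + 4*y^2) dx ∧ dy

Distribute the wedge, using dx_i ∧ dx_j = -dx_j ∧ dx_i and dx_i ∧ dx_i = 0. For each pair (i, j) with i < j, the coefficient of dx_i ∧ dx_j in alpha ∧ beta is (alpha_i * beta_j - alpha_j * beta_i). Collecting: alpha ∧ beta = (-2*x^2 + 4*y^2) dx ∧ dy.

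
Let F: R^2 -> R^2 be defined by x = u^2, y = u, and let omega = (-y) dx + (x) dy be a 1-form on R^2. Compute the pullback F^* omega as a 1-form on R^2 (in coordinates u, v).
F^* omega = (-u^2) du

Using F^*(f dg) = (f ∘ F) d(g ∘ F), substitute each coordinate x_i by F_i(u, v) in f_i, and replace dx_i by d F_i = (∂F_i/∂u) du + (∂F_i/∂v) dv.
  For the x component: f_1(F) = -u; d F_1 = (2*u) du + (0) dv
  For the y component: f_2(F) = u^2; d F_2 = (1) du + (0) dv
Combining and collecting du, dv coefficients:
  coeff of du: -u^2
  coeff of dv: 0
F^* omega = (-u^2) du.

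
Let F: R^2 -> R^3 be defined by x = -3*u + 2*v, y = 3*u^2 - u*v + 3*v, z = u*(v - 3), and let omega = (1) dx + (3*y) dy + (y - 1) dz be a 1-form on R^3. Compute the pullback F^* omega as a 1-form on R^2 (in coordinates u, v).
F^* omega = (54*u^3 - 24*u^2*v - 9*u^2 + 2*u*v^2 + 57*u*v - 6*v^2 - 10*v) du + (-6*u^3 + 2*u^2*v + 27*u^2 - 15*u*v - u + 27*v + 2) dv

Using F^*(f dg) = (f ∘ F) d(g ∘ F), substitute each coordinate x_i by F_i(u, v) in f_i, and replace dx_i by d F_i = (∂F_i/∂u) du + (∂F_i/∂v) dv.
  For the x component: f_1(F) = 1; d F_1 = (-3) du + (2) dv
  For the y component: f_2(F) = 9*u^2 - 3*u*v + 9*v; d F_2 = (6*u - v) du + (3 - u) dv
  For the z component: f_3(F) = 3*u^2 - u*v + 3*v - 1; d F_3 = (v - 3) du + (u) dv
Combining and collecting du, dv coefficients:
  coeff of du: 54*u^3 - 24*u^2*v - 9*u^2 + 2*u*v^2 + 57*u*v - 6*v^2 - 10*v
  coeff of dv: -6*u^3 + 2*u^2*v + 27*u^2 - 15*u*v - u + 27*v + 2
F^* omega = (54*u^3 - 24*u^2*v - 9*u^2 + 2*u*v^2 + 57*u*v - 6*v^2 - 10*v) du + (-6*u^3 + 2*u^2*v + 27*u^2 - 15*u*v - u + 27*v + 2) dv.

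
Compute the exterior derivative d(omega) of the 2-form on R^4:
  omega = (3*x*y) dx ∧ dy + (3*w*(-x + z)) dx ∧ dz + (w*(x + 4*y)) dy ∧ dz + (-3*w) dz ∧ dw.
d(omega) = (-3*x + 3*z) dx ∧ dz ∧ dw + (w) dx ∧ dy ∧ dz + (x + 4*y) dy ∧ dz ∧ dw

For a 2-form omega = sum_{i<j} g_{ij} dx_i ∧ dx_j, the exterior derivative is
  d(omega) = sum_{i<j} d(g_{ij}) ∧ dx_i ∧ dx_j = sum_{i<j, k} (∂g_{ij}/∂x_k) dx_k ∧ dx_i ∧ dx_j.
Expand each term, using dx_k ∧ dx_i ∧ dx_j = sgn(permutation) dx_{(a)} ∧ dx_{(b)} ∧ dx_{(c)} with (a < b < c) sorted:
  d(3*w*(-x + z)) includes (∂/∂w)(3*w*(-x + z)) dw = (-3*x + 3*z) dw, which multiplied by dx ∧ dz gives (-3*x + 3*z) dx ∧ dz ∧ dw
  d(w*(x + 4*y)) includes (∂/∂x)(w*(x + 4*y)) dx = (w) dx, which multiplied by dy ∧ dz gives (w) dx ∧ dy ∧ dz
  d(w*(x + 4*y)) includes (∂/∂w)(w*(x + 4*y)) dw = (x + 4*y) dw, which multiplied by dy ∧ dz gives (x + 4*y) dy ∧ dz ∧ dw
Collecting like 3-forms: d(omega) = (-3*x + 3*z) dx ∧ dz ∧ dw + (w) dx ∧ dy ∧ dz + (x + 4*y) dy ∧ dz ∧ dw.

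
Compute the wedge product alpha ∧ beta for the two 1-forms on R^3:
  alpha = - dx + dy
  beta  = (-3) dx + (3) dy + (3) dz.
alpha ∧ beta = (-3) dx ∧ dz + (3) dy ∧ dz

Distribute the wedge, using dx_i ∧ dx_j = -dx_j ∧ dx_i and dx_i ∧ dx_i = 0. For each pair (i, j) with i < j, the coefficient of dx_i ∧ dx_j in alpha ∧ beta is (alpha_i * beta_j - alpha_j * beta_i). Collecting: alpha ∧ beta = (-3) dx ∧ dz + (3) dy ∧ dz.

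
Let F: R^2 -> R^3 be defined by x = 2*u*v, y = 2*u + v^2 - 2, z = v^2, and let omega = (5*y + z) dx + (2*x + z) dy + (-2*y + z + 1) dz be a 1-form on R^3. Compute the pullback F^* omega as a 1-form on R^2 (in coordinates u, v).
F^* omega = (2*v*(14*u + 6*v^2 + v - 10)) du + (20*u^2 + 20*u*v^2 - 8*u*v - 20*u + 10*v) dv

Using F^*(f dg) = (f ∘ F) d(g ∘ F), substitute each coordinate x_i by F_i(u, v) in f_i, and replace dx_i by d F_i = (∂F_i/∂u) du + (∂F_i/∂v) dv.
  For the x component: f_1(F) = 10*u + 6*v^2 - 10; d F_1 = (2*v) du + (2*u) dv
  For the y component: f_2(F) = v*(4*u + v); d F_2 = (2) du + (2*v) dv
  For the z component: f_3(F) = -4*u - v^2 + 5; d F_3 = (0) du + (2*v) dv
Combining and collecting du, dv coefficients:
  coeff of du: 2*v*(14*u + 6*v^2 + v - 10)
  coeff of dv: 20*u^2 + 20*u*v^2 - 8*u*v - 20*u + 10*v
F^* omega = (2*v*(14*u + 6*v^2 + v - 10)) du + (20*u^2 + 20*u*v^2 - 8*u*v - 20*u + 10*v) dv.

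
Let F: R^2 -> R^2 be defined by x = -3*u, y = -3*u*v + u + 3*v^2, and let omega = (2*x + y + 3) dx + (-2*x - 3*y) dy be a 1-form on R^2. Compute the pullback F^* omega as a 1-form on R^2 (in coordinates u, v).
F^* omega = (-27*u*v^2 + 9*u*v + 18*u + 27*v^3 - 18*v^2 - 9) du + (-27*u^2*v - 9*u^2 + 81*u*v^2 + 18*u*v - 54*v^3) dv

Using F^*(f dg) = (f ∘ F) d(g ∘ F), substitute each coordinate x_i by F_i(u, v) in f_i, and replace dx_i by d F_i = (∂F_i/∂u) du + (∂F_i/∂v) dv.
  For the x component: f_1(F) = -3*u*v - 5*u + 3*v^2 + 3; d F_1 = (-3) du + (0) dv
  For the y component: f_2(F) = 9*u*v + 3*u - 9*v^2; d F_2 = (1 - 3*v) du + (-3*u + 6*v) dv
Combining and collecting du, dv coefficients:
  coeff of du: -27*u*v^2 + 9*u*v + 18*u + 27*v^3 - 18*v^2 - 9
  coeff of dv: -27*u^2*v - 9*u^2 + 81*u*v^2 + 18*u*v - 54*v^3
F^* omega = (-27*u*v^2 + 9*u*v + 18*u + 27*v^3 - 18*v^2 - 9) du + (-27*u^2*v - 9*u^2 + 81*u*v^2 + 18*u*v - 54*v^3) dv.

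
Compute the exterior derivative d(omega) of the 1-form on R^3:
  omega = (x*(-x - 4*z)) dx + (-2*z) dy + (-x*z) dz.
d(omega) = (4*x - z) dx ∧ dz + (2) dy ∧ dz

For a 1-form omega = sum_i f_i dx_i, the exterior derivative is
  d(omega) = sum_{i < j} (∂f_j/∂x_i - ∂f_i/∂x_j) dx_i ∧ dx_j.
  coefficient of dx ∧ dz: ∂f_3/∂x - ∂f_1/∂z = ∂(-x*z)/∂x - ∂(x*(-x - 4*z))/∂z = 4*x - z
  coefficient of dy ∧ dz: ∂f_3/∂y - ∂f_2/∂z = ∂(-x*z)/∂y - ∂(-2*z)/∂z = 2
Assembling: d(omega) = (4*x - z) dx ∧ dz + (2) dy ∧ dz.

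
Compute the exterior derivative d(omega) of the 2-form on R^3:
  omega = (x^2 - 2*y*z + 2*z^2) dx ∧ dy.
d(omega) = (-2*y + 4*z) dx ∧ dy ∧ dz

For a 2-form omega = sum_{i<j} g_{ij} dx_i ∧ dx_j, the exterior derivative is
  d(omega) = sum_{i<j} d(g_{ij}) ∧ dx_i ∧ dx_j = sum_{i<j, k} (∂g_{ij}/∂x_k) dx_k ∧ dx_i ∧ dx_j.
Expand each term, using dx_k ∧ dx_i ∧ dx_j = sgn(permutation) dx_{(a)} ∧ dx_{(b)} ∧ dx_{(c)} with (a < b < c) sorted:
  d(x^2 - 2*y*z + 2*z^2) includes (∂/∂z)(x^2 - 2*y*z + 2*z^2) dz = (-2*y + 4*z) dz, which multiplied by dx ∧ dy gives (-2*y + 4*z) dx ∧ dy ∧ dz
Collecting like 3-forms: d(omega) = (-2*y + 4*z) dx ∧ dy ∧ dz.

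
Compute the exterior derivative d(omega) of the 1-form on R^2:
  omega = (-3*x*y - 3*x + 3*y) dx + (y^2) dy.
d(omega) = (3*x - 3) dx ∧ dy

For a 1-form omega = sum_i f_i dx_i, the exterior derivative is
  d(omega) = sum_{i < j} (∂f_j/∂x_i - ∂f_i/∂x_j) dx_i ∧ dx_j.
  coefficient of dx ∧ dy: ∂f_2/∂x - ∂f_1/∂y = ∂(y^2)/∂x - ∂(-3*x*y - 3*x + 3*y)/∂y = 3*x - 3
Assembling: d(omega) = (3*x - 3) dx ∧ dy.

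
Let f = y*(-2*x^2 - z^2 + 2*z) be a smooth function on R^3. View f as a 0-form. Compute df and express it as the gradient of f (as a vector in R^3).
df = (-4*x*y) dx + (-2*x^2 - z^2 + 2*z) dy + (2*y*(1 - z)) dz; grad f = (-4*x*y, -2*x^2 - z^2 + 2*z, 2*y*(1 - z))

For a 0-form f, d f = (∂f/∂x) dx + (∂f/∂y) dy + (∂f/∂z) dz. The components of the vector representation are exactly the entries of grad f in Cartesian coordinates:
  ∂f/∂x = -4*x*y
  ∂f/∂y = -2*x^2 - z^2 + 2*z
  ∂f/∂z = 2*y*(1 - z).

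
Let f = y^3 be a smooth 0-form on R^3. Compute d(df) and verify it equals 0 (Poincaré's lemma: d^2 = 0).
d(df) = 0

Step 1: df = sum_i (∂f/∂x_i) dx_i = (0) dx + (3*y^2) dy + (0) dz.
Step 2: Apply d again. Using the 1-form formula, the coefficient of dx ∧ dy in d(df) is ∂^2 f/∂x ∂y - ∂^2 f/∂y ∂x = (0) - (0) = 0 (equality of mixed partials for smooth f).
Similarly for dx ∧ dz and dy ∧ dz — all coefficients vanish. So d(df) = 0.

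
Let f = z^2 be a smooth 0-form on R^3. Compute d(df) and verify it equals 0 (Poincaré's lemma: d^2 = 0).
d(df) = 0

Step 1: df = sum_i (∂f/∂x_i) dx_i = (0) dx + (0) dy + (2*z) dz.
Step 2: Apply d again. Using the 1-form formula, the coefficient of dx ∧ dy in d(df) is ∂^2 f/∂x ∂y - ∂^2 f/∂y ∂x = (0) - (0) = 0 (equality of mixed partials for smooth f).
Similarly for dx ∧ dz and dy ∧ dz — all coefficients vanish. So d(df) = 0.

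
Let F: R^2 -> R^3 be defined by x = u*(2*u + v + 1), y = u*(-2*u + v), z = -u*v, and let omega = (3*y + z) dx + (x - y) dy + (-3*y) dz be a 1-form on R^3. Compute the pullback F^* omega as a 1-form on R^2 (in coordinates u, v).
F^* omega = (u*(-40*u^2 - 10*u + 5*v^2 + 3*v)) du + (u^2*(-8*u + 5*v + 1)) dv

Using F^*(f dg) = (f ∘ F) d(g ∘ F), substitute each coordinate x_i by F_i(u, v) in f_i, and replace dx_i by d F_i = (∂F_i/∂u) du + (∂F_i/∂v) dv.
  For the x component: f_1(F) = 2*u*(-3*u + v); d F_1 = (4*u + v + 1) du + (u) dv
  For the y component: f_2(F) = u*(4*u + 1); d F_2 = (-4*u + v) du + (u) dv
  For the z component: f_3(F) = 3*u*(2*u - v); d F_3 = (-v) du + (-u) dv
Combining and collecting du, dv coefficients:
  coeff of du: u*(-40*u^2 - 10*u + 5*v^2 + 3*v)
  coeff of dv: u^2*(-8*u + 5*v + 1)
F^* omega = (u*(-40*u^2 - 10*u + 5*v^2 + 3*v)) du + (u^2*(-8*u + 5*v + 1)) dv.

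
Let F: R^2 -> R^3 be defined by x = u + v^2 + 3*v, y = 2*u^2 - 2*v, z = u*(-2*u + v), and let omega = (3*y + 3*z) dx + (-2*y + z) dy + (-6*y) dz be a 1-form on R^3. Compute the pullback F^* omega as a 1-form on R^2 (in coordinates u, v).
F^* omega = (24*u^3 - 8*u^2*v - 29*u*v + 12*v^2 - 6*v) du + (-12*u^3 + 12*u^2 + 6*u*v^2 + 19*u*v - 12*v^2 - 26*v) dv

Using F^*(f dg) = (f ∘ F) d(g ∘ F), substitute each coordinate x_i by F_i(u, v) in f_i, and replace dx_i by d F_i = (∂F_i/∂u) du + (∂F_i/∂v) dv.
  For the x component: f_1(F) = 3*v*(u - 2); d F_1 = (1) du + (2*v + 3) dv
  For the y component: f_2(F) = -6*u^2 + u*v + 4*v; d F_2 = (4*u) du + (-2) dv
  For the z component: f_3(F) = -12*u^2 + 12*v; d F_3 = (-4*u + v) du + (u) dv
Combining and collecting du, dv coefficients:
  coeff of du: 24*u^3 - 8*u^2*v - 29*u*v + 12*v^2 - 6*v
  coeff of dv: -12*u^3 + 12*u^2 + 6*u*v^2 + 19*u*v - 12*v^2 - 26*v
F^* omega = (24*u^3 - 8*u^2*v - 29*u*v + 12*v^2 - 6*v) du + (-12*u^3 + 12*u^2 + 6*u*v^2 + 19*u*v - 12*v^2 - 26*v) dv.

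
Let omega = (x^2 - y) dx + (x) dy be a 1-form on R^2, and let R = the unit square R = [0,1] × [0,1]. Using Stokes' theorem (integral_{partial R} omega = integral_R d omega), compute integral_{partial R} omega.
integral_(partial R) omega = 2

Stokes: integral_partial_R omega = integral_R d omega with d omega = (∂Q/∂x - ∂P/∂y) dx ∧ dy.
  ∂Q/∂x = 1
  ∂P/∂y = -1
  integrand = ∂Q/∂x - ∂P/∂y = 2.
Integrating over R: integral_0^1 integral_0^1 (2) dx dy = 2.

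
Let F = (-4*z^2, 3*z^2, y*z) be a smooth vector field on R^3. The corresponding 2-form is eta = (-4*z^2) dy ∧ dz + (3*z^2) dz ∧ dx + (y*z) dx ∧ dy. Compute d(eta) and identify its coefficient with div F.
d(eta) = (y) dx ∧ dy ∧ dz; div F = y

For a 2-form in R^3 of the form above, applying d gives a 3-form with coefficient ∂P/∂x + ∂Q/∂y + ∂R/∂z:
  ∂P/∂x = 0
  ∂Q/∂y = 0
  ∂R/∂z = y
Sum = y, which is exactly div F.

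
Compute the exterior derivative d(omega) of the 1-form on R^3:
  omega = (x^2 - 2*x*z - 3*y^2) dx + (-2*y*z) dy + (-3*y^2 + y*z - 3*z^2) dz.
d(omega) = (6*y) dx ∧ dy + (2*x) dx ∧ dz + (-4*y + z) dy ∧ dz

For a 1-form omega = sum_i f_i dx_i, the exterior derivative is
  d(omega) = sum_{i < j} (∂f_j/∂x_i - ∂f_i/∂x_j) dx_i ∧ dx_j.
  coefficient of dx ∧ dy: ∂f_2/∂x - ∂f_1/∂y = ∂(-2*y*z)/∂x - ∂(x^2 - 2*x*z - 3*y^2)/∂y = 6*y
  coefficient of dx ∧ dz: ∂f_3/∂x - ∂f_1/∂z = ∂(-3*y^2 + y*z - 3*z^2)/∂x - ∂(x^2 - 2*x*z - 3*y^2)/∂z = 2*x
  coefficient of dy ∧ dz: ∂f_3/∂y - ∂f_2/∂z = ∂(-3*y^2 + y*z - 3*z^2)/∂y - ∂(-2*y*z)/∂z = -4*y + z
Assembling: d(omega) = (6*y) dx ∧ dy + (2*x) dx ∧ dz + (-4*y + z) dy ∧ dz.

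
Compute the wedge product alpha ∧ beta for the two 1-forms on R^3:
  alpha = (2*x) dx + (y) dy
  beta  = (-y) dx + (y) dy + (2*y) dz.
alpha ∧ beta = (y*(2*x + y)) dx ∧ dy + (4*x*y) dx ∧ dz + (2*y^2) dy ∧ dz

Distribute the wedge, using dx_i ∧ dx_j = -dx_j ∧ dx_i and dx_i ∧ dx_i = 0. For each pair (i, j) with i < j, the coefficient of dx_i ∧ dx_j in alpha ∧ beta is (alpha_i * beta_j - alpha_j * beta_i). Collecting: alpha ∧ beta = (y*(2*x + y)) dx ∧ dy + (4*x*y) dx ∧ dz + (2*y^2) dy ∧ dz.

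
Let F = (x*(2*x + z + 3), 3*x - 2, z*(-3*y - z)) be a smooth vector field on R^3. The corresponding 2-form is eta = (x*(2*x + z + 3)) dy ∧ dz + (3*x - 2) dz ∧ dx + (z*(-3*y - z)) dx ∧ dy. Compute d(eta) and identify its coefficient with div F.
d(eta) = (4*x - 3*y - z + 3) dx ∧ dy ∧ dz; div F = 4*x - 3*y - z + 3

For a 2-form in R^3 of the form above, applying d gives a 3-form with coefficient ∂P/∂x + ∂Q/∂y + ∂R/∂z:
  ∂P/∂x = 4*x + z + 3
  ∂Q/∂y = 0
  ∂R/∂z = -3*y - 2*z
Sum = 4*x - 3*y - z + 3, which is exactly div F.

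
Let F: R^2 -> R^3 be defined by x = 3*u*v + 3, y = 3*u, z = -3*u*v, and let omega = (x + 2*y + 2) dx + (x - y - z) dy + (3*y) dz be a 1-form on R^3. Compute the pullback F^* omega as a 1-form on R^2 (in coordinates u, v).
F^* omega = (9*u*v^2 + 9*u*v - 9*u + 15*v + 9) du + (3*u*(3*u*v - 3*u + 5)) dv

Using F^*(f dg) = (f ∘ F) d(g ∘ F), substitute each coordinate x_i by F_i(u, v) in f_i, and replace dx_i by d F_i = (∂F_i/∂u) du + (∂F_i/∂v) dv.
  For the x component: f_1(F) = 3*u*v + 6*u + 5; d F_1 = (3*v) du + (3*u) dv
  For the y component: f_2(F) = 6*u*v - 3*u + 3; d F_2 = (3) du + (0) dv
  For the z component: f_3(F) = 9*u; d F_3 = (-3*v) du + (-3*u) dv
Combining and collecting du, dv coefficients:
  coeff of du: 9*u*v^2 + 9*u*v - 9*u + 15*v + 9
  coeff of dv: 3*u*(3*u*v - 3*u + 5)
F^* omega = (9*u*v^2 + 9*u*v - 9*u + 15*v + 9) du + (3*u*(3*u*v - 3*u + 5)) dv.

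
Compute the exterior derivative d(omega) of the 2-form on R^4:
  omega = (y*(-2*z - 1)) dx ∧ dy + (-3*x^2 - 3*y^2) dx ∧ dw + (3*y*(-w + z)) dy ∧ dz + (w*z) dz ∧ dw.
d(omega) = (-2*y) dx ∧ dy ∧ dz + (6*y) dx ∧ dy ∧ dw + (-3*y) dy ∧ dz ∧ dw

For a 2-form omega = sum_{i<j} g_{ij} dx_i ∧ dx_j, the exterior derivative is
  d(omega) = sum_{i<j} d(g_{ij}) ∧ dx_i ∧ dx_j = sum_{i<j, k} (∂g_{ij}/∂x_k) dx_k ∧ dx_i ∧ dx_j.
Expand each term, using dx_k ∧ dx_i ∧ dx_j = sgn(permutation) dx_{(a)} ∧ dx_{(b)} ∧ dx_{(c)} with (a < b < c) sorted:
  d(y*(-2*z - 1)) includes (∂/∂z)(y*(-2*z - 1)) dz = (-2*y) dz, which multiplied by dx ∧ dy gives (-2*y) dx ∧ dy ∧ dz
  d(-3*x^2 - 3*y^2) includes (∂/∂y)(-3*x^2 - 3*y^2) dy = (-6*y) dy, which multiplied by dx ∧ dw gives (6*y) dx ∧ dy ∧ dw
  d(3*y*(-w + z)) includes (∂/∂w)(3*y*(-w + z)) dw = (-3*y) dw, which multiplied by dy ∧ dz gives (-3*y) dy ∧ dz ∧ dw
Collecting like 3-forms: d(omega) = (-2*y) dx ∧ dy ∧ dz + (6*y) dx ∧ dy ∧ dw + (-3*y) dy ∧ dz ∧ dw.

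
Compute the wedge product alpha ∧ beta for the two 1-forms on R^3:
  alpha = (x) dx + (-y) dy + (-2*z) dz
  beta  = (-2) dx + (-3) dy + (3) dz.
alpha ∧ beta = (-3*x - 2*y) dx ∧ dy + (3*x - 4*z) dx ∧ dz + (-3*y - 6*z) dy ∧ dz

Distribute the wedge, using dx_i ∧ dx_j = -dx_j ∧ dx_i and dx_i ∧ dx_i = 0. For each pair (i, j) with i < j, the coefficient of dx_i ∧ dx_j in alpha ∧ beta is (alpha_i * beta_j - alpha_j * beta_i). Collecting: alpha ∧ beta = (-3*x - 2*y) dx ∧ dy + (3*x - 4*z) dx ∧ dz + (-3*y - 6*z) dy ∧ dz.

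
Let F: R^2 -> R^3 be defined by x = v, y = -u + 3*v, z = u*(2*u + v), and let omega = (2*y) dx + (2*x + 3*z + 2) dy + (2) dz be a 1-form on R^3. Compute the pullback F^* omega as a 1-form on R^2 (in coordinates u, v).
F^* omega = (-6*u^2 - 3*u*v + 8*u - 2) du + (18*u^2 + 9*u*v + 12*v + 6) dv

Using F^*(f dg) = (f ∘ F) d(g ∘ F), substitute each coordinate x_i by F_i(u, v) in f_i, and replace dx_i by d F_i = (∂F_i/∂u) du + (∂F_i/∂v) dv.
  For the x component: f_1(F) = -2*u + 6*v; d F_1 = (0) du + (1) dv
  For the y component: f_2(F) = 6*u^2 + 3*u*v + 2*v + 2; d F_2 = (-1) du + (3) dv
  For the z component: f_3(F) = 2; d F_3 = (4*u + v) du + (u) dv
Combining and collecting du, dv coefficients:
  coeff of du: -6*u^2 - 3*u*v + 8*u - 2
  coeff of dv: 18*u^2 + 9*u*v + 12*v + 6
F^* omega = (-6*u^2 - 3*u*v + 8*u - 2) du + (18*u^2 + 9*u*v + 12*v + 6) dv.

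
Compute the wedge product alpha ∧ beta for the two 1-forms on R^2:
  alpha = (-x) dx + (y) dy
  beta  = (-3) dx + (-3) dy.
alpha ∧ beta = (3*x + 3*y) dx ∧ dy

Distribute the wedge, using dx_i ∧ dx_j = -dx_j ∧ dx_i and dx_i ∧ dx_i = 0. For each pair (i, j) with i < j, the coefficient of dx_i ∧ dx_j in alpha ∧ beta is (alpha_i * beta_j - alpha_j * beta_i). Collecting: alpha ∧ beta = (3*x + 3*y) dx ∧ dy.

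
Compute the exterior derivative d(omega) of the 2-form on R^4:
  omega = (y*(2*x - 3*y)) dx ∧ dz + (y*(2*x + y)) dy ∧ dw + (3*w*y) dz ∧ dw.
d(omega) = (-2*x + 6*y) dx ∧ dy ∧ dz + (2*y) dx ∧ dy ∧ dw + (3*w) dy ∧ dz ∧ dw

For a 2-form omega = sum_{i<j} g_{ij} dx_i ∧ dx_j, the exterior derivative is
  d(omega) = sum_{i<j} d(g_{ij}) ∧ dx_i ∧ dx_j = sum_{i<j, k} (∂g_{ij}/∂x_k) dx_k ∧ dx_i ∧ dx_j.
Expand each term, using dx_k ∧ dx_i ∧ dx_j = sgn(permutation) dx_{(a)} ∧ dx_{(b)} ∧ dx_{(c)} with (a < b < c) sorted:
  d(y*(2*x - 3*y)) includes (∂/∂y)(y*(2*x - 3*y)) dy = (2*x - 6*y) dy, which multiplied by dx ∧ dz gives (-2*x + 6*y) dx ∧ dy ∧ dz
  d(y*(2*x + y)) includes (∂/∂x)(y*(2*x + y)) dx = (2*y) dx, which multiplied by dy ∧ dw gives (2*y) dx ∧ dy ∧ dw
  d(3*w*y) includes (∂/∂y)(3*w*y) dy = (3*w) dy, which multiplied by dz ∧ dw gives (3*w) dy ∧ dz ∧ dw
Collecting like 3-forms: d(omega) = (-2*x + 6*y) dx ∧ dy ∧ dz + (2*y) dx ∧ dy ∧ dw + (3*w) dy ∧ dz ∧ dw.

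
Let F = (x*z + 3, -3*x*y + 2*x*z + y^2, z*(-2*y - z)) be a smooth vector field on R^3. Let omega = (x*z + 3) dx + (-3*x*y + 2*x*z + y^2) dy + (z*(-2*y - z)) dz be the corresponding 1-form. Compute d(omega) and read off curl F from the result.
d(omega) = (-2*x - 2*z) dy ∧ dz + (x) dz ∧ dx + (-3*y + 2*z) dx ∧ dy; curl F = (-2*x - 2*z, x, -3*y + 2*z)

d omega = sum_{i<j} (∂f_j/∂x_i - ∂f_i/∂x_j) dx_i ∧ dx_j. Under the identification (dy ∧ dz, dz ∧ dx, dx ∧ dy) ↔ (e_x, e_y, e_z), the coefficients are exactly the components of curl F. Compute:
  ∂R/∂y - ∂Q/∂z = (-2*z) - (2*x) = -2*x - 2*z
  ∂P/∂z - ∂R/∂x = (x) - (0) = x
  ∂Q/∂x - ∂P/∂y = (-3*y + 2*z) - (0) = -3*y + 2*z.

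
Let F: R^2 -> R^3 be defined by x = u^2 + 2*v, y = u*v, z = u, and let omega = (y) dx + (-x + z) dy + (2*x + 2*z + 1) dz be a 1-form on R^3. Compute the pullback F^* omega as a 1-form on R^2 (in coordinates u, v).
F^* omega = (u^2*v + 2*u^2 + u*v + 2*u - 2*v^2 + 4*v + 1) du + (u^2*(1 - u)) dv

Using F^*(f dg) = (f ∘ F) d(g ∘ F), substitute each coordinate x_i by F_i(u, v) in f_i, and replace dx_i by d F_i = (∂F_i/∂u) du + (∂F_i/∂v) dv.
  For the x component: f_1(F) = u*v; d F_1 = (2*u) du + (2) dv
  For the y component: f_2(F) = -u^2 + u - 2*v; d F_2 = (v) du + (u) dv
  For the z component: f_3(F) = 2*u^2 + 2*u + 4*v + 1; d F_3 = (1) du + (0) dv
Combining and collecting du, dv coefficients:
  coeff of du: u^2*v + 2*u^2 + u*v + 2*u - 2*v^2 + 4*v + 1
  coeff of dv: u^2*(1 - u)
F^* omega = (u^2*v + 2*u^2 + u*v + 2*u - 2*v^2 + 4*v + 1) du + (u^2*(1 - u)) dv.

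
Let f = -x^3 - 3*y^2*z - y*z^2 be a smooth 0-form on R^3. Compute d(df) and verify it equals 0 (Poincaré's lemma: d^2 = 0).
d(df) = 0

Step 1: df = sum_i (∂f/∂x_i) dx_i = (-3*x^2) dx + (z*(-6*y - z)) dy + (y*(-3*y - 2*z)) dz.
Step 2: Apply d again. Using the 1-form formula, the coefficient of dx ∧ dy in d(df) is ∂^2 f/∂x ∂y - ∂^2 f/∂y ∂x = (0) - (0) = 0 (equality of mixed partials for smooth f).
Similarly for dx ∧ dz and dy ∧ dz — all coefficients vanish. So d(df) = 0.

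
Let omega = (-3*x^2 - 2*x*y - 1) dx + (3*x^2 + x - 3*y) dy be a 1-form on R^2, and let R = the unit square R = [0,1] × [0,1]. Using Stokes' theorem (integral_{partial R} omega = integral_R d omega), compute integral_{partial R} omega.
integral_(partial R) omega = 5

Stokes: integral_partial_R omega = integral_R d omega with d omega = (∂Q/∂x - ∂P/∂y) dx ∧ dy.
  ∂Q/∂x = 6*x + 1
  ∂P/∂y = -2*x
  integrand = ∂Q/∂x - ∂P/∂y = 8*x + 1.
Integrating over R: integral_0^1 integral_0^1 (8*x + 1) dx dy = 5.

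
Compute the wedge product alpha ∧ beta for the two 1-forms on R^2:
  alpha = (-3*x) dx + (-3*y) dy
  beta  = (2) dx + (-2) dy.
alpha ∧ beta = (6*x + 6*y) dx ∧ dy

Distribute the wedge, using dx_i ∧ dx_j = -dx_j ∧ dx_i and dx_i ∧ dx_i = 0. For each pair (i, j) with i < j, the coefficient of dx_i ∧ dx_j in alpha ∧ beta is (alpha_i * beta_j - alpha_j * beta_i). Collecting: alpha ∧ beta = (6*x + 6*y) dx ∧ dy.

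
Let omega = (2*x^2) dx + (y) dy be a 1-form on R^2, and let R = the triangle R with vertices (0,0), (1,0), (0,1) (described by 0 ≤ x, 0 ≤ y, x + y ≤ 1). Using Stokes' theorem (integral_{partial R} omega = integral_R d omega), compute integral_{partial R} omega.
integral_(partial R) omega = 0

Stokes: integral_partial_R omega = integral_R d omega with d omega = (∂Q/∂x - ∂P/∂y) dx ∧ dy.
  ∂Q/∂x = 0
  ∂P/∂y = 0
  integrand = ∂Q/∂x - ∂P/∂y = 0.
Integrating over R: integral_0^1 integral_0^{1-x} (0) dy dx = 0.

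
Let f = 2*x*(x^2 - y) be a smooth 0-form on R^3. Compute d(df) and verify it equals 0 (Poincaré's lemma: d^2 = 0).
d(df) = 0

Step 1: df = sum_i (∂f/∂x_i) dx_i = (6*x^2 - 2*y) dx + (-2*x) dy + (0) dz.
Step 2: Apply d again. Using the 1-form formula, the coefficient of dx ∧ dy in d(df) is ∂^2 f/∂x ∂y - ∂^2 f/∂y ∂x = (-2) - (-2) = 0 (equality of mixed partials for smooth f).
Similarly for dx ∧ dz and dy ∧ dz — all coefficients vanish. So d(df) = 0.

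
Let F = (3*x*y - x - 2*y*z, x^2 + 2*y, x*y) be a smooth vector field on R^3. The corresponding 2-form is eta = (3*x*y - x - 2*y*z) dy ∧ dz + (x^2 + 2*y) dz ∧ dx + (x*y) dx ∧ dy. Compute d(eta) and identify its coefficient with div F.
d(eta) = (3*y + 1) dx ∧ dy ∧ dz; div F = 3*y + 1

For a 2-form in R^3 of the form above, applying d gives a 3-form with coefficient ∂P/∂x + ∂Q/∂y + ∂R/∂z:
  ∂P/∂x = 3*y - 1
  ∂Q/∂y = 2
  ∂R/∂z = 0
Sum = 3*y + 1, which is exactly div F.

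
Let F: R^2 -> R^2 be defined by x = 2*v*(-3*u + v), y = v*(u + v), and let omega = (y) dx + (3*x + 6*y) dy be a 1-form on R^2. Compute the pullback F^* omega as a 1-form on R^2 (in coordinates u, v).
F^* omega = (6*v^2*(-3*u + v)) du + (2*v*(-9*u^2 - 7*u*v + 14*v^2)) dv

Using F^*(f dg) = (f ∘ F) d(g ∘ F), substitute each coordinate x_i by F_i(u, v) in f_i, and replace dx_i by d F_i = (∂F_i/∂u) du + (∂F_i/∂v) dv.
  For the x component: f_1(F) = v*(u + v); d F_1 = (-6*v) du + (-6*u + 4*v) dv
  For the y component: f_2(F) = 12*v*(-u + v); d F_2 = (v) du + (u + 2*v) dv
Combining and collecting du, dv coefficients:
  coeff of du: 6*v^2*(-3*u + v)
  coeff of dv: 2*v*(-9*u^2 - 7*u*v + 14*v^2)
F^* omega = (6*v^2*(-3*u + v)) du + (2*v*(-9*u^2 - 7*u*v + 14*v^2)) dv.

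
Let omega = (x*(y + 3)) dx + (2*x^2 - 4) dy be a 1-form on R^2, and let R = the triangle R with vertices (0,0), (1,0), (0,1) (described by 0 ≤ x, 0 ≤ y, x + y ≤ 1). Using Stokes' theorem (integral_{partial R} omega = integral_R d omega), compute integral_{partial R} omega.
integral_(partial R) omega = 1/2

Stokes: integral_partial_R omega = integral_R d omega with d omega = (∂Q/∂x - ∂P/∂y) dx ∧ dy.
  ∂Q/∂x = 4*x
  ∂P/∂y = x
  integrand = ∂Q/∂x - ∂P/∂y = 3*x.
Integrating over R: integral_0^1 integral_0^{1-x} (3*x) dy dx = 1/2.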